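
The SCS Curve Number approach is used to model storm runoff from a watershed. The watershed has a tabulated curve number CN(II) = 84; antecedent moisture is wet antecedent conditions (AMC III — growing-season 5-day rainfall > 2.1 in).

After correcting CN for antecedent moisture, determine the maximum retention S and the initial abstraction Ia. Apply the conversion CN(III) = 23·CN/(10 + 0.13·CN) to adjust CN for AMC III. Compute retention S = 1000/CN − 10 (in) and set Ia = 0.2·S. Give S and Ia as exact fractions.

Wet (AMC III): CN(III) = 23·84/(10 + 0.13·84) = 1932/(523/25) = 48300/523 ≈ 92.352
Max retention: S = 1000/(48300/523) − 10 = 400/483 in (≈ 0.828 in)
Ia = 0.2S: 0.2·0.828 = 0.166 in (exactly 80/483)

S = 400/483 in ≈ 0.828 in; Ia = 80/483 in ≈ 0.166 in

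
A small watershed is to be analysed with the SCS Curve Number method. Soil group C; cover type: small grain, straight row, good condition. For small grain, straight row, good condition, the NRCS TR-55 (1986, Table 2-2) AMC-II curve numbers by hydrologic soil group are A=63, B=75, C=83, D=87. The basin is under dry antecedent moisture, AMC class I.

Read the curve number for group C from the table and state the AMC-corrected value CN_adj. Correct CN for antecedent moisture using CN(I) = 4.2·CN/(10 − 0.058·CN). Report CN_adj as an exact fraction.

CN_adj = 174300/2593 ≈ 67.219

NRCS table: small grain, straight row, good condition, soil group C → CN(II) = 83
CN(I) from CN(II)=83: (4.2·83)/(10 − 0.058·83) = 174300/2593 ≈ 67.219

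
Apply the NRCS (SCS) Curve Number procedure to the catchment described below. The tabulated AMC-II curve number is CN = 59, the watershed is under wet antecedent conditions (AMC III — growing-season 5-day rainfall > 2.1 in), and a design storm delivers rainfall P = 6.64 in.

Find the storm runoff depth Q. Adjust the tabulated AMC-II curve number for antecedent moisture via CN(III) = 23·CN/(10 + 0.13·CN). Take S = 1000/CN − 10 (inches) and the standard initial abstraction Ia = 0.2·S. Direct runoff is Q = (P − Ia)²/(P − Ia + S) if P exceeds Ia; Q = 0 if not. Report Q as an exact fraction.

Q = 20963738322/5211931675 in ≈ 4.022 in

Adjust CN=59 to AMC III: 23·59/(10 + 0.13·59) → 1357 ÷ (1767/100) = 135700/1767 ≈ 76.797
S = 1000/(135700/1767) − 10 = 4100/1357 in ≈ 3.021 in
Ia = 0.2·(4100/1357) = 820/1357 in ≈ 0.604 in
P − Ia = 6.640 − 0.604 = 204762/33925 ≈ 6.036 in (> 0, runoff occurs)
Runoff Q = (P−Ia)²/(P−Ia+S) = (6.036)²/(6.036+3.021) = 20963738322/5211931675 ≈ 4.022 in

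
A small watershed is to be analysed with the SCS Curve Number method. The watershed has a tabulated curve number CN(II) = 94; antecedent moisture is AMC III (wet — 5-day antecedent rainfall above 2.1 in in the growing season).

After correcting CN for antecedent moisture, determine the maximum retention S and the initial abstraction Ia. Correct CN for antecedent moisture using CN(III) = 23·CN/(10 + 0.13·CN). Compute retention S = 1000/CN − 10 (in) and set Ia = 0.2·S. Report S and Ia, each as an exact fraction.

Wet (AMC III): CN(III) = 23·94/(10 + 0.13·94) = 2162/(1111/50) = 108100/1111 ≈ 97.300
Max retention: S = 1000/(108100/1111) − 10 = 300/1081 in (≈ 0.278 in)
Ia = 0.2S: 0.2·0.278 = 0.056 in (exactly 60/1081)

S = 300/1081 in ≈ 0.278 in; Ia = 60/1081 in ≈ 0.056 in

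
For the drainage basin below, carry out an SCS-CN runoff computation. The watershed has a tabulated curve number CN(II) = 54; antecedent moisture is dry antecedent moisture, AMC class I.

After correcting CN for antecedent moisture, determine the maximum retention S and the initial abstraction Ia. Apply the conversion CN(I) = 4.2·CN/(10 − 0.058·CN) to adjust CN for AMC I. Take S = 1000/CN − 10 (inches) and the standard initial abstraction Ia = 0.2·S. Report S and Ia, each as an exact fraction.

S = 11500/567 in ≈ 20.282 in; Ia = 2300/567 in ≈ 4.056 in

Dry (AMC I): CN(I) = 4.2·54/(10 − 0.058·54) = (1134/5)/(1717/250) = 56700/1717 ≈ 33.023
S = 1000/(56700/1717) − 10 = 11500/567 in ≈ 20.282 in
Ia = 0.2·(11500/567) = 2300/567 in ≈ 4.056 in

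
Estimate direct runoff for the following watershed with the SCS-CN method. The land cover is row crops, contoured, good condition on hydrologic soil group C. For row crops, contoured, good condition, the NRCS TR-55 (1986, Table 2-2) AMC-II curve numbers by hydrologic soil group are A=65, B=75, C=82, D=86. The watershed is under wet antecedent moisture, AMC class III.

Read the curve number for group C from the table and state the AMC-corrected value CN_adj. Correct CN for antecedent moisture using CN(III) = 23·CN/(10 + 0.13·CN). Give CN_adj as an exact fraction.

NRCS table: row crops, contoured, good condition, soil group C → CN(II) = 82
Adjust CN=82 to AMC III: 23·82/(10 + 0.13·82) → 1886 ÷ (1033/50) = 94300/1033 ≈ 91.288

CN_adj = 94300/1033 ≈ 91.288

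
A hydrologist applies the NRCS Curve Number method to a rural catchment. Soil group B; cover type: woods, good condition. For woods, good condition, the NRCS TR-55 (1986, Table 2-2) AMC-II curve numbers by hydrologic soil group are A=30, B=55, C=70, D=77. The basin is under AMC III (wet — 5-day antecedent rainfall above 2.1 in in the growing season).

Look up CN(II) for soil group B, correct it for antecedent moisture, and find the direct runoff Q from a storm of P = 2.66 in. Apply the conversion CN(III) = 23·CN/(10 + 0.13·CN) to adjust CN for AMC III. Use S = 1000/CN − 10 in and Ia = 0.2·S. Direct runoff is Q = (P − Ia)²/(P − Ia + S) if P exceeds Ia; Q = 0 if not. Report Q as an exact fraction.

NRCS table: woods, good condition, soil group B → CN(II) = 55
CN(III) from CN(II)=55: (23·55)/(10 + 0.13·55) = 25300/343 ≈ 73.761
Max retention: S = 1000/(25300/343) − 10 = 900/253 in (≈ 3.557 in)
Ia = 0.2S: 0.2·3.557 = 0.711 in (exactly 180/253)
Excess rainfall: 2.660 − 0.711 = 1.949 in; P > Ia so Q > 0
Q = (24649/12650)²/((24649/12650) + 900/253) = (607573201/160022500)/(69649/12650) = 607573201/881059850 in ≈ 0.690 in

Q = 607573201/881059850 in ≈ 0.690 in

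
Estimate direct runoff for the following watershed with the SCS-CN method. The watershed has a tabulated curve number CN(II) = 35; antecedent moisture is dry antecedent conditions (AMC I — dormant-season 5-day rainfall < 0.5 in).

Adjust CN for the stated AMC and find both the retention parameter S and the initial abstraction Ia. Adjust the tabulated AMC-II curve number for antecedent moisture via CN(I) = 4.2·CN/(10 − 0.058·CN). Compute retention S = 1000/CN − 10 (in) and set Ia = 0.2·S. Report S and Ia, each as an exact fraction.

Dry (AMC I): CN(I) = 4.2·35/(10 − 0.058·35) = 147/(797/100) = 14700/797 ≈ 18.444
Retention S: 1000/CN − 10 with CN=18.444 → S = 6500/147 ≈ 44.218 in
Initial abstraction Ia = S/5 = (6500/147)/5 = 1300/147 ≈ 8.844 in

S = 6500/147 in ≈ 44.218 in; Ia = 1300/147 in ≈ 8.844 in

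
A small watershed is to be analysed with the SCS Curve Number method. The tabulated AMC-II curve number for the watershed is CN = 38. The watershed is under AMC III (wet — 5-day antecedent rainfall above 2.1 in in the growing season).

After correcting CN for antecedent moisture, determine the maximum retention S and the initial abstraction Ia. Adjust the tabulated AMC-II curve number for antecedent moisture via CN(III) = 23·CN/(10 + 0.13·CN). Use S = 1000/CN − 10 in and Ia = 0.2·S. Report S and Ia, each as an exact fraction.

S = 3100/437 in ≈ 7.094 in; Ia = 620/437 in ≈ 1.419 in

Adjust CN=38 to AMC III: 23·38/(10 + 0.13·38) → 874 ÷ (747/50) = 43700/747 ≈ 58.501
Max retention: S = 1000/(43700/747) − 10 = 3100/437 in (≈ 7.094 in)
Initial abstraction Ia = S/5 = (3100/437)/5 = 620/437 ≈ 1.419 in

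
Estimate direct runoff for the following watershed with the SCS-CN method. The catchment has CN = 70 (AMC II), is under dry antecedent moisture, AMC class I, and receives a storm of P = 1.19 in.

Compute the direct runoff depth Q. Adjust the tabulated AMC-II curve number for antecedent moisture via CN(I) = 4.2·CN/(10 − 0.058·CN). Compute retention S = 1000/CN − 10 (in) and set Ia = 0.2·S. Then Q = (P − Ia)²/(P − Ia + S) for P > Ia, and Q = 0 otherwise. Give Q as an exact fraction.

Dry (AMC I): CN(I) = 4.2·70/(10 − 0.058·70) = 294/(297/50) = 4900/99 ≈ 49.495
Max retention: S = 1000/(4900/99) − 10 = 500/49 in (≈ 10.204 in)
Initial abstraction Ia = S/5 = (500/49)/5 = 100/49 ≈ 2.041 in
P = 1.190 ≤ Ia = 2.041 in: entire storm abstracted, Q = 0.

Q = 0 in ≈ 0.000 in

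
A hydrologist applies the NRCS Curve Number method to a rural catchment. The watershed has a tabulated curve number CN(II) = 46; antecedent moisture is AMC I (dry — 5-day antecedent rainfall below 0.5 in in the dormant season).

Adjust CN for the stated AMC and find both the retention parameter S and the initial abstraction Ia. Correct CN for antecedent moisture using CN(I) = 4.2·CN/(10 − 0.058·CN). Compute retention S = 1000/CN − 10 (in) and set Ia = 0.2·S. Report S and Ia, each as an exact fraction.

Dry (AMC I): CN(I) = 4.2·46/(10 − 0.058·46) = (966/5)/(1833/250) = 16100/611 ≈ 26.350
Retention S: 1000/CN − 10 with CN=26.350 → S = 4500/161 ≈ 27.950 in
Ia = 0.2S: 0.2·27.950 = 5.590 in (exactly 900/161)

S = 4500/161 in ≈ 27.950 in; Ia = 900/161 in ≈ 5.590 in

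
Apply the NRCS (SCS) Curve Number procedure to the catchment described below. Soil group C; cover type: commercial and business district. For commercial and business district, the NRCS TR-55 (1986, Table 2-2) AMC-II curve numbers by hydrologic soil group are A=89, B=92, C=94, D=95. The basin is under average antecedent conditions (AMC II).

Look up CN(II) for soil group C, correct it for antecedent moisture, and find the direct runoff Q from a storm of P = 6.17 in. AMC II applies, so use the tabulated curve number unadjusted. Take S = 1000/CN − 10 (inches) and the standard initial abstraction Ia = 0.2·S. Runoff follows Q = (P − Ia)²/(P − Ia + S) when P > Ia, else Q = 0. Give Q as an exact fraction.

Q = 806503201/147575300 in ≈ 5.465 in

NRCS table: commercial and business district, soil group C → CN(II) = 94
CN(II) = 94; AMC II needs no correction.
Max retention: S = 1000/94 − 10 = 30/47 in (≈ 0.638 in)
Initial abstraction Ia = S/5 = (30/47)/5 = 6/47 ≈ 0.128 in
Since P=6.170 > Ia=0.128: effective rainfall P−Ia = 28399/4700 in
Q: (28399/4700)² ÷ (31399/4700) = 806503201/147575300 in (≈ 5.465 in)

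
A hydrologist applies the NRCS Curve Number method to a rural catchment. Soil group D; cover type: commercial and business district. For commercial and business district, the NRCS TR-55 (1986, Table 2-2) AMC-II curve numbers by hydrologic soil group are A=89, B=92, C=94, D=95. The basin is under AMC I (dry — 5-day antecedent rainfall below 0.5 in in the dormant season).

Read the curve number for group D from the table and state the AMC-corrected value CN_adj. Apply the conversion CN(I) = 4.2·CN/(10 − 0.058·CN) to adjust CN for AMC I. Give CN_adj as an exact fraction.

NRCS table: commercial and business district, soil group D → CN(II) = 95
Adjust CN=95 to AMC I: 4.2·95/(10 − 0.058·95) → 399 ÷ (449/100) = 39900/449 ≈ 88.864

CN_adj = 39900/449 ≈ 88.864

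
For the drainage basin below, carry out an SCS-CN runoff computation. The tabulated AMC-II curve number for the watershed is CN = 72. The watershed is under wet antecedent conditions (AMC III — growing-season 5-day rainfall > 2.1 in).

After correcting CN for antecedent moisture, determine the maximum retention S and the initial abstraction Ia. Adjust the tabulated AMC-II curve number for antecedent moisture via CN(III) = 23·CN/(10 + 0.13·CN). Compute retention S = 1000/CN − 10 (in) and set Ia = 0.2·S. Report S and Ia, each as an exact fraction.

Adjust CN=72 to AMC III: 23·72/(10 + 0.13·72) → 1656 ÷ (484/25) = 10350/121 ≈ 85.537
Max retention: S = 1000/(10350/121) − 10 = 350/207 in (≈ 1.691 in)
Ia = 0.2·(350/207) = 70/207 in ≈ 0.338 in

S = 350/207 in ≈ 1.691 in; Ia = 70/207 in ≈ 0.338 in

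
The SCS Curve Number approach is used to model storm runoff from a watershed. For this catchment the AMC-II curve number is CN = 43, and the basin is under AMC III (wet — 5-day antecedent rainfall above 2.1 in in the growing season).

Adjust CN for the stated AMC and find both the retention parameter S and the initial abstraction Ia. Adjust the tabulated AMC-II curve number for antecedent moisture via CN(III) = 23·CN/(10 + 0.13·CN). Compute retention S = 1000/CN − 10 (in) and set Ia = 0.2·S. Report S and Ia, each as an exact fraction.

Adjust CN=43 to AMC III: 23·43/(10 + 0.13·43) → 989 ÷ (1559/100) = 98900/1559 ≈ 63.438
Max retention: S = 1000/(98900/1559) − 10 = 5700/989 in (≈ 5.763 in)
Ia = 0.2·(5700/989) = 1140/989 in ≈ 1.153 in

S = 5700/989 in ≈ 5.763 in; Ia = 1140/989 in ≈ 1.153 in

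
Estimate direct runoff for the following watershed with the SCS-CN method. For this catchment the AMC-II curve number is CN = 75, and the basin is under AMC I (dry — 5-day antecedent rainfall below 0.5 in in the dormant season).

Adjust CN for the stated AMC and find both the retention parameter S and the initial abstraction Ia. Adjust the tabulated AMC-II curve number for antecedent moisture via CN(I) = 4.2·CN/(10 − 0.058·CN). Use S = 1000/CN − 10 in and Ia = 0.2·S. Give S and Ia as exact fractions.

S = 500/63 in ≈ 7.937 in; Ia = 100/63 in ≈ 1.587 in

CN(I) from CN(II)=75: (4.2·75)/(10 − 0.058·75) = 6300/113 ≈ 55.752
Retention S: 1000/CN − 10 with CN=55.752 → S = 500/63 ≈ 7.937 in
Ia = 0.2S: 0.2·7.937 = 1.587 in (exactly 100/63)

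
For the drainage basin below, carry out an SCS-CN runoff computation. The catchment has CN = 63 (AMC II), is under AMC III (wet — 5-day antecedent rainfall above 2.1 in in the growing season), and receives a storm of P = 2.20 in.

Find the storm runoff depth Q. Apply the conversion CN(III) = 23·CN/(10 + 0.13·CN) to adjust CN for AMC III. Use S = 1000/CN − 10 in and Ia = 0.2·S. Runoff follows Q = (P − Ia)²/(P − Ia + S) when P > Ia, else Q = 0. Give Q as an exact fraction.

Q = 149793121/222704055 in ≈ 0.673 in

CN(III) from CN(II)=63: (23·63)/(10 + 0.13·63) = 144900/1819 ≈ 79.659
S = 1000/(144900/1819) − 10 = 3700/1449 in ≈ 2.553 in
Ia = 0.2·(3700/1449) = 740/1449 in ≈ 0.511 in
Excess rainfall: 2.200 − 0.511 = 1.689 in; P > Ia so Q > 0
Q = (12239/7245)²/((12239/7245) + 3700/1449) = (149793121/52490025)/(30739/7245) = 149793121/222704055 in ≈ 0.673 in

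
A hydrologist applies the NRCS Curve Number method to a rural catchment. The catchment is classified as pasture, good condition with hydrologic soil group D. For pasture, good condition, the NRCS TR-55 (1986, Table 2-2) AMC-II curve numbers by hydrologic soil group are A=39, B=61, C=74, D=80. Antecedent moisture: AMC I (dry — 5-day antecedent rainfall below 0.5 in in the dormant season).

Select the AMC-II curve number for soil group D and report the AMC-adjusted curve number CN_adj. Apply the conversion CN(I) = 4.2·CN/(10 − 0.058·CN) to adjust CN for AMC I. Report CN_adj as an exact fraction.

CN_adj = 4200/67 ≈ 62.687

NRCS table: pasture, good condition, soil group D → CN(II) = 80
Adjust CN=80 to AMC I: 4.2·80/(10 − 0.058·80) → 336 ÷ (134/25) = 4200/67 ≈ 62.687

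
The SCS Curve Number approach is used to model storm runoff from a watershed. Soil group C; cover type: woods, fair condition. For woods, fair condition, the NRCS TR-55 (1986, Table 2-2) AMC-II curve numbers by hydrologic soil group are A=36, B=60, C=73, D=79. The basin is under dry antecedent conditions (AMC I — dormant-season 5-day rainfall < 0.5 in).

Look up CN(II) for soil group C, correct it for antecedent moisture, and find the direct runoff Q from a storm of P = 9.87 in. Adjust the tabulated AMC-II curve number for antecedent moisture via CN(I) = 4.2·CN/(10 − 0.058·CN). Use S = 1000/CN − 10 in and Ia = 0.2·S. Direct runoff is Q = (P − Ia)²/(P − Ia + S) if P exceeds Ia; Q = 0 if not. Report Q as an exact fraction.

NRCS table: woods, fair condition, soil group C → CN(II) = 73
Dry (AMC I): CN(I) = 4.2·73/(10 − 0.058·73) = (1533/5)/(2883/500) = 51100/961 ≈ 53.174
Max retention: S = 1000/(51100/961) − 10 = 4500/511 in (≈ 8.806 in)
Initial abstraction Ia = S/5 = (4500/511)/5 = 900/511 ≈ 1.761 in
Since P=9.870 > Ia=1.761: effective rainfall P−Ia = 414357/51100 in
Runoff Q = (P−Ia)²/(P−Ia+S) = (8.109)²/(8.109+8.806) = 57230574483/14722880900 ≈ 3.887 in

Q = 57230574483/14722880900 in ≈ 3.887 in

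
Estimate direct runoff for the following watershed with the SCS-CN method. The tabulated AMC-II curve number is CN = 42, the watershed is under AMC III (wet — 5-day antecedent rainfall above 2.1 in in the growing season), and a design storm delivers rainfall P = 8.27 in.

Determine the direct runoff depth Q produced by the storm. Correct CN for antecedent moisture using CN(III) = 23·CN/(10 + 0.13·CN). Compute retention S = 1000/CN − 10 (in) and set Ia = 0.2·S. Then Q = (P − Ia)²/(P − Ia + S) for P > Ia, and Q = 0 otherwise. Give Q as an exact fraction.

Wet (AMC III): CN(III) = 23·42/(10 + 0.13·42) = 966/(773/50) = 48300/773 ≈ 62.484
S = 1000/(48300/773) − 10 = 2900/483 in ≈ 6.004 in
Ia = 0.2·(2900/483) = 580/483 in ≈ 1.201 in
P − Ia = 8.270 − 1.201 = 341441/48300 ≈ 7.069 in (> 0, runoff occurs)
Q: (341441/48300)² ÷ (631441/48300) = 116581956481/30498600300 in (≈ 3.823 in)

Q = 116581956481/30498600300 in ≈ 3.823 in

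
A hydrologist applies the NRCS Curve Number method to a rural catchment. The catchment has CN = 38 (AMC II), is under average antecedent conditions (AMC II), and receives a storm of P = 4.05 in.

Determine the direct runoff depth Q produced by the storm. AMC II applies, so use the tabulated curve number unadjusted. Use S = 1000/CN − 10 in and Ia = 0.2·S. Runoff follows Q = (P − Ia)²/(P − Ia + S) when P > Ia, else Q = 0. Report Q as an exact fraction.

AMC II — tabulated CN = 38 applies directly.
S = 1000/38 − 10 = 310/19 in ≈ 16.316 in
Ia = 0.2S: 0.2·16.316 = 3.263 in (exactly 62/19)
Since P=4.050 > Ia=3.263: effective rainfall P−Ia = 299/380 in
Q = (299/380)²/((299/380) + 310/19) = (89401/144400)/(6499/380) = 89401/2469620 in ≈ 0.036 in

Q = 89401/2469620 in ≈ 0.036 in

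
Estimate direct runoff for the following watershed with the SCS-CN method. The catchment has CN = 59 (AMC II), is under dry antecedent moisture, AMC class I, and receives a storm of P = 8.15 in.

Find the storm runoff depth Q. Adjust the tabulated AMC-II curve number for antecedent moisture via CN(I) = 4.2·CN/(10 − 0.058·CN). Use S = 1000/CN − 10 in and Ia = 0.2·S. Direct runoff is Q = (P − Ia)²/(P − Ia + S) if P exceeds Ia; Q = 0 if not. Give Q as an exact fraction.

Adjust CN=59 to AMC I: 4.2·59/(10 − 0.058·59) → (1239/5) ÷ (3289/500) = 123900/3289 ≈ 37.671
Max retention: S = 1000/(123900/3289) − 10 = 20500/1239 in (≈ 16.546 in)
Ia = 0.2S: 0.2·16.546 = 3.309 in (exactly 4100/1239)
Excess rainfall: 8.150 − 3.309 = 4.841 in; P > Ia so Q > 0
Q: (119957/24780)² ÷ (529957/24780) = 14389681849/13132334460 in (≈ 1.096 in)

Q = 14389681849/13132334460 in ≈ 1.096 in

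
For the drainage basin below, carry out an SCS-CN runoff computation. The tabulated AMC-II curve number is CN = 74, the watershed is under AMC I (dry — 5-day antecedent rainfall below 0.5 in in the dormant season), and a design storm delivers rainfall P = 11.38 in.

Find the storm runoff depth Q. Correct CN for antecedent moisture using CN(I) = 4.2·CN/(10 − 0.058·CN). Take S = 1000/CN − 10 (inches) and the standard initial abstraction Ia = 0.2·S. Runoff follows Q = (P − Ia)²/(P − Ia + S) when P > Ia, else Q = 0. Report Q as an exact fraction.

Q = 142214214769/27277090050 in ≈ 5.214 in

Adjust CN=74 to AMC I: 4.2·74/(10 − 0.058·74) → (1554/5) ÷ (1427/250) = 77700/1427 ≈ 54.450
S = 1000/(77700/1427) − 10 = 6500/777 in ≈ 8.366 in
Ia = 0.2S: 0.2·8.366 = 1.673 in (exactly 1300/777)
Excess rainfall: 11.380 − 1.673 = 9.707 in; P > Ia so Q > 0
Runoff Q = (P−Ia)²/(P−Ia+S) = (9.707)²/(9.707+8.366) = 142214214769/27277090050 ≈ 5.214 in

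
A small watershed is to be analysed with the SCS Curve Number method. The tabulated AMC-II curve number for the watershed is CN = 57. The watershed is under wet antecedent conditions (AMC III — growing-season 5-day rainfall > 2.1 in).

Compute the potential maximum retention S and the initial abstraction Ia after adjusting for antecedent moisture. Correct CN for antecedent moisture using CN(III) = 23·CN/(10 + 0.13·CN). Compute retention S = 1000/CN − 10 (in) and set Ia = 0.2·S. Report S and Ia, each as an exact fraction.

Wet (AMC III): CN(III) = 23·57/(10 + 0.13·57) = 1311/(1741/100) = 131100/1741 ≈ 75.302
Max retention: S = 1000/(131100/1741) − 10 = 4300/1311 in (≈ 3.280 in)
Ia = 0.2S: 0.2·3.280 = 0.656 in (exactly 860/1311)

S = 4300/1311 in ≈ 3.280 in; Ia = 860/1311 in ≈ 0.656 in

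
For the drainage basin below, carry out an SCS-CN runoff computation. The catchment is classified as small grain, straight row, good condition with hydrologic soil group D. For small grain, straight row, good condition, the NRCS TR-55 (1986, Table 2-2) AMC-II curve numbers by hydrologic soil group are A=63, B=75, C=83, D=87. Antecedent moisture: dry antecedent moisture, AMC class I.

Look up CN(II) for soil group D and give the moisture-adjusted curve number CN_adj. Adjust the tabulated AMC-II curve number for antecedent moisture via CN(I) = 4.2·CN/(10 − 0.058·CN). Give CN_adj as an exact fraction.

NRCS table: small grain, straight row, good condition, soil group D → CN(II) = 87
Adjust CN=87 to AMC I: 4.2·87/(10 − 0.058·87) → (1827/5) ÷ (2477/500) = 182700/2477 ≈ 73.759

CN_adj = 182700/2477 ≈ 73.759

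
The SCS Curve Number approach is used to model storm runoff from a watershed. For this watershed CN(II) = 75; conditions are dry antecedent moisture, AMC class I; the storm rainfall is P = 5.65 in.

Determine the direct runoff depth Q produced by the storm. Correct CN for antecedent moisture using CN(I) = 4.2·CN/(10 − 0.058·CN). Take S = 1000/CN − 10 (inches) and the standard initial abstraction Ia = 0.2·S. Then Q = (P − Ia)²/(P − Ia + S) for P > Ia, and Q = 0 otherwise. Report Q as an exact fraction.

Q = 26204161/19049940 in ≈ 1.376 in

Dry (AMC I): CN(I) = 4.2·75/(10 − 0.058·75) = 315/(113/20) = 6300/113 ≈ 55.752
Retention S: 1000/CN − 10 with CN=55.752 → S = 500/63 ≈ 7.937 in
Initial abstraction Ia = S/5 = (500/63)/5 = 100/63 ≈ 1.587 in
Since P=5.650 > Ia=1.587: effective rainfall P−Ia = 5119/1260 in
Q: (5119/1260)² ÷ (15119/1260) = 26204161/19049940 in (≈ 1.376 in)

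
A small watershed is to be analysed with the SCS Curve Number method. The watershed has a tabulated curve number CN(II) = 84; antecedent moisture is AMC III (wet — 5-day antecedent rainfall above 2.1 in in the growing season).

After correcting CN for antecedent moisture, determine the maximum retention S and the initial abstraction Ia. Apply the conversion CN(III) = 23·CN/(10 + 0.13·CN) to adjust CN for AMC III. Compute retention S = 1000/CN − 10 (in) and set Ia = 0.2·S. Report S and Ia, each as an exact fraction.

Wet (AMC III): CN(III) = 23·84/(10 + 0.13·84) = 1932/(523/25) = 48300/523 ≈ 92.352
Max retention: S = 1000/(48300/523) − 10 = 400/483 in (≈ 0.828 in)
Initial abstraction Ia = S/5 = (400/483)/5 = 80/483 ≈ 0.166 in

S = 400/483 in ≈ 0.828 in; Ia = 80/483 in ≈ 0.166 in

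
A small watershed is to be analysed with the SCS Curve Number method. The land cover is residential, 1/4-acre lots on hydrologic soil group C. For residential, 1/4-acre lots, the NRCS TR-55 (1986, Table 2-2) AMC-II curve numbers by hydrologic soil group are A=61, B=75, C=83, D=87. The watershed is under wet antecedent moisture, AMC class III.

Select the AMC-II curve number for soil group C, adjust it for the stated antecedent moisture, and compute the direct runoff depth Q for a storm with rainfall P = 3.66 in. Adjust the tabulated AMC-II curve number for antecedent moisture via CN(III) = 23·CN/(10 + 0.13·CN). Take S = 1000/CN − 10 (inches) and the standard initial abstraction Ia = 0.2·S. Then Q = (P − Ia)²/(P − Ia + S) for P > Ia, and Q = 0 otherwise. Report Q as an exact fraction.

NRCS table: residential, 1/4-acre lots, soil group C → CN(II) = 83
Wet (AMC III): CN(III) = 23·83/(10 + 0.13·83) = 1909/(2079/100) = 190900/2079 ≈ 91.823
Retention S: 1000/CN − 10 with CN=91.823 → S = 1700/1909 ≈ 0.891 in
Initial abstraction Ia = S/5 = (1700/1909)/5 = 340/1909 ≈ 0.178 in
P − Ia = 3.660 − 0.178 = 332347/95450 ≈ 3.482 in (> 0, runoff occurs)
Q = (332347/95450)²/((332347/95450) + 1700/1909) = (110454528409/9110702500)/(417347/95450) = 110454528409/39835771150 in ≈ 2.773 in

Q = 110454528409/39835771150 in ≈ 2.773 in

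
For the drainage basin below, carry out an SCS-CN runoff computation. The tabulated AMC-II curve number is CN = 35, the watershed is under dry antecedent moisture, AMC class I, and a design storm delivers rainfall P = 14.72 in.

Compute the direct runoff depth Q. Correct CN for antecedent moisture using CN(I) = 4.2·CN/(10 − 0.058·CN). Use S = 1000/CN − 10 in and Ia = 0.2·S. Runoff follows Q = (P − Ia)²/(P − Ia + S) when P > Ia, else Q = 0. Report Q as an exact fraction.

CN(I) from CN(II)=35: (4.2·35)/(10 − 0.058·35) = 14700/797 ≈ 18.444
Max retention: S = 1000/(14700/797) − 10 = 6500/147 in (≈ 44.218 in)
Initial abstraction Ia = S/5 = (6500/147)/5 = 1300/147 ≈ 8.844 in
P − Ia = 14.720 − 8.844 = 21596/3675 ≈ 5.876 in (> 0, runoff occurs)
Q: (21596/3675)² ÷ (184096/3675) = 29149201/42284550 in (≈ 0.689 in)

Q = 29149201/42284550 in ≈ 0.689 in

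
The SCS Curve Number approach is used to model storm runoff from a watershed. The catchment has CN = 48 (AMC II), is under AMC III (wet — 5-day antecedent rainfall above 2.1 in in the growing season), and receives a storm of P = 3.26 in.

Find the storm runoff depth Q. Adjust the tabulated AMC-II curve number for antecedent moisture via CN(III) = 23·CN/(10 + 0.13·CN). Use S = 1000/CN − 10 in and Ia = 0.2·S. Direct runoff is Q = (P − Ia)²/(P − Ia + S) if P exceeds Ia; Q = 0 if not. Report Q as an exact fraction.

Wet (AMC III): CN(III) = 23·48/(10 + 0.13·48) = 1104/(406/25) = 13800/203 ≈ 67.980
S = 1000/(13800/203) − 10 = 325/69 in ≈ 4.710 in
Ia = 0.2·(325/69) = 65/69 in ≈ 0.942 in
P − Ia = 3.260 − 0.942 = 7997/3450 ≈ 2.318 in (> 0, runoff occurs)
Q = (7997/3450)²/((7997/3450) + 325/69) = (63952009/11902500)/(24247/3450) = 63952009/83652150 in ≈ 0.764 in

Q = 63952009/83652150 in ≈ 0.764 in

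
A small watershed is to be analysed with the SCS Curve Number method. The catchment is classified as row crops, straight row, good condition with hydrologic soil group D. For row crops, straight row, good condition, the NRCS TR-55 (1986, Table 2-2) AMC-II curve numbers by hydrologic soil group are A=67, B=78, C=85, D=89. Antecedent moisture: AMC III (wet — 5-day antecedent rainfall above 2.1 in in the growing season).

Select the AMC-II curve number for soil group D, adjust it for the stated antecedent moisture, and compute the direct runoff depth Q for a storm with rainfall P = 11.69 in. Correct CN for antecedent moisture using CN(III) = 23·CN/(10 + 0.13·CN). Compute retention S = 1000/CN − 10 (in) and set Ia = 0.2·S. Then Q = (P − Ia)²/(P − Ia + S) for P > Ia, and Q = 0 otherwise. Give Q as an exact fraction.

Q = 5621370709249/507849032100 in ≈ 11.069 in

NRCS table: row crops, straight row, good condition, soil group D → CN(II) = 89
Wet (AMC III): CN(III) = 23·89/(10 + 0.13·89) = 2047/(2157/100) = 204700/2157 ≈ 94.900
Retention S: 1000/CN − 10 with CN=94.900 → S = 1100/2047 ≈ 0.537 in
Ia = 0.2·(1100/2047) = 220/2047 in ≈ 0.107 in
Since P=11.690 > Ia=0.107: effective rainfall P−Ia = 2370943/204700 in
Q: (2370943/204700)² ÷ (2480943/204700) = 5621370709249/507849032100 in (≈ 11.069 in)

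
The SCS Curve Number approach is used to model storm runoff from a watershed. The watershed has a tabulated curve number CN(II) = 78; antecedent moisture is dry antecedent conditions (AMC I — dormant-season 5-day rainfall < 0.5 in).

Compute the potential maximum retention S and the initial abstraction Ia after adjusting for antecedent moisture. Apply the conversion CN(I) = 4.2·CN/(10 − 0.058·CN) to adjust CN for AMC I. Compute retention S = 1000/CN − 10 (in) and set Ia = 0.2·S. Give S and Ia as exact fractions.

CN(I) from CN(II)=78: (4.2·78)/(10 − 0.058·78) = 81900/1369 ≈ 59.825
Retention S: 1000/CN − 10 with CN=59.825 → S = 5500/819 ≈ 6.716 in
Ia = 0.2S: 0.2·6.716 = 1.343 in (exactly 1100/819)

S = 5500/819 in ≈ 6.716 in; Ia = 1100/819 in ≈ 1.343 in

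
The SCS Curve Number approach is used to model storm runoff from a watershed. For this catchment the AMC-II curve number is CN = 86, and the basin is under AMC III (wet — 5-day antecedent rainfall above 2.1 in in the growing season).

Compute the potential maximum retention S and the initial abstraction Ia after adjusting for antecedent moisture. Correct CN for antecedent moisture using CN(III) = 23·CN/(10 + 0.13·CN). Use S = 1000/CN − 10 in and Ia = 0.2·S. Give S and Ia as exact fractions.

CN(III) from CN(II)=86: (23·86)/(10 + 0.13·86) = 98900/1059 ≈ 93.390
Retention S: 1000/CN − 10 with CN=93.390 → S = 700/989 ≈ 0.708 in
Ia = 0.2S: 0.2·0.708 = 0.142 in (exactly 140/989)

S = 700/989 in ≈ 0.708 in; Ia = 140/989 in ≈ 0.142 in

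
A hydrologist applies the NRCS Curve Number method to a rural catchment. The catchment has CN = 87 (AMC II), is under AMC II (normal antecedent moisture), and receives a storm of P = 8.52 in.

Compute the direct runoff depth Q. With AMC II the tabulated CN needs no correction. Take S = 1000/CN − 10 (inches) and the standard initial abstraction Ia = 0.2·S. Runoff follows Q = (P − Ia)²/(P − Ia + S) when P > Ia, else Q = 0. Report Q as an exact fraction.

Q = 319730161/45959925 in ≈ 6.957 in

Average conditions: CN = 87 (no AMC adjustment).
Max retention: S = 1000/87 − 10 = 130/87 in (≈ 1.494 in)
Initial abstraction Ia = S/5 = (130/87)/5 = 26/87 ≈ 0.299 in
Since P=8.520 > Ia=0.299: effective rainfall P−Ia = 17881/2175 in
Runoff Q = (P−Ia)²/(P−Ia+S) = (8.221)²/(8.221+1.494) = 319730161/45959925 ≈ 6.957 in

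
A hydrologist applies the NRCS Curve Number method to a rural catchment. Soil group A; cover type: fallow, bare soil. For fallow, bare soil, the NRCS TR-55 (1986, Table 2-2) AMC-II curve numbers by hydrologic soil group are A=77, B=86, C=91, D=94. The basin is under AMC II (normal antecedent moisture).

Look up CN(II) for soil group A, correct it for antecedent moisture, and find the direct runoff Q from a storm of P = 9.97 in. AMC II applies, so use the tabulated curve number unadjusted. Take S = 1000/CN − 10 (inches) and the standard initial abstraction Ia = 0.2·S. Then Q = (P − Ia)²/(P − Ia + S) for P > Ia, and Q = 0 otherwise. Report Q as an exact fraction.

Q = 5208364561/732801300 in ≈ 7.107 in

NRCS table: fallow, bare soil, soil group A → CN(II) = 77
Average conditions: CN = 77 (no AMC adjustment).
S = 1000/77 − 10 = 230/77 in ≈ 2.987 in
Ia = 0.2S: 0.2·2.987 = 0.597 in (exactly 46/77)
Excess rainfall: 9.970 − 0.597 = 9.373 in; P > Ia so Q > 0
Q: (72169/7700)² ÷ (95169/7700) = 5208364561/732801300 in (≈ 7.107 in)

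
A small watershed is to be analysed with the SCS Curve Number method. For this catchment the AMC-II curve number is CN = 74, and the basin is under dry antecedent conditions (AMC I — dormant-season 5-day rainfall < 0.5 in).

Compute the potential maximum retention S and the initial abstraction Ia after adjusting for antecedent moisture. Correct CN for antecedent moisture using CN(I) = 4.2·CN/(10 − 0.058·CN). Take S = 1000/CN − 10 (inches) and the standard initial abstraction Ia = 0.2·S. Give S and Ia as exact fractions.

S = 6500/777 in ≈ 8.366 in; Ia = 1300/777 in ≈ 1.673 in

Dry (AMC I): CN(I) = 4.2·74/(10 − 0.058·74) = (1554/5)/(1427/250) = 77700/1427 ≈ 54.450
Max retention: S = 1000/(77700/1427) − 10 = 6500/777 in (≈ 8.366 in)
Initial abstraction Ia = S/5 = (6500/777)/5 = 1300/777 ≈ 1.673 in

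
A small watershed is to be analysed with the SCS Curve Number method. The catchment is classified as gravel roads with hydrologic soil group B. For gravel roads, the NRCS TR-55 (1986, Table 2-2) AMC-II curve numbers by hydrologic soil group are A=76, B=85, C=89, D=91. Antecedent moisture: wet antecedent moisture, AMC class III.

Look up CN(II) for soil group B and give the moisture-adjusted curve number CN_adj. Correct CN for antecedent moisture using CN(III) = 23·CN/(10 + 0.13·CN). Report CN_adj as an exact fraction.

NRCS table: gravel roads, soil group B → CN(II) = 85
CN(III) from CN(II)=85: (23·85)/(10 + 0.13·85) = 39100/421 ≈ 92.874

CN_adj = 39100/421 ≈ 92.874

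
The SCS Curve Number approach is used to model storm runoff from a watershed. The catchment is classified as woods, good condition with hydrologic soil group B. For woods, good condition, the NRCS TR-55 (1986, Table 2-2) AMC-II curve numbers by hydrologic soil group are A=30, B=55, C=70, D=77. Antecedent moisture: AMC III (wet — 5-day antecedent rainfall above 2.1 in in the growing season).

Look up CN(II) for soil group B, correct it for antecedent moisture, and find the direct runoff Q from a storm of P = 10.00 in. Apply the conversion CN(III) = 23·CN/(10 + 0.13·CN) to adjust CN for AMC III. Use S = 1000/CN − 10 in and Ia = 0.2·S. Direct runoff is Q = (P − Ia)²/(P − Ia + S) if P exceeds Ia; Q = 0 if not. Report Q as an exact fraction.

NRCS table: woods, good condition, soil group B → CN(II) = 55
CN(III) from CN(II)=55: (23·55)/(10 + 0.13·55) = 25300/343 ≈ 73.761
S = 1000/(25300/343) − 10 = 900/253 in ≈ 3.557 in
Ia = 0.2·(900/253) = 180/253 in ≈ 0.711 in
P − Ia = 10.000 − 0.711 = 2350/253 ≈ 9.289 in (> 0, runoff occurs)
Q = (2350/253)²/((2350/253) + 900/253) = (5522500/64009)/(3250/253) = 22090/3289 in ≈ 6.716 in

Q = 22090/3289 in ≈ 6.716 in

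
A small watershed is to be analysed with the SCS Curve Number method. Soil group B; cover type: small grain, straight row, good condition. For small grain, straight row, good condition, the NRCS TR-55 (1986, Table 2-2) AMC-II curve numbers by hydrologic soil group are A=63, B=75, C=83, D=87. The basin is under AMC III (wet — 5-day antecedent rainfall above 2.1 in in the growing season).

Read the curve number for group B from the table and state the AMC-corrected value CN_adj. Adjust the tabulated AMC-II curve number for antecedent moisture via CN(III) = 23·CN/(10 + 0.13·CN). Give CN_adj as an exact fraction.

CN_adj = 6900/79 ≈ 87.342

NRCS table: small grain, straight row, good condition, soil group B → CN(II) = 75
CN(III) from CN(II)=75: (23·75)/(10 + 0.13·75) = 6900/79 ≈ 87.342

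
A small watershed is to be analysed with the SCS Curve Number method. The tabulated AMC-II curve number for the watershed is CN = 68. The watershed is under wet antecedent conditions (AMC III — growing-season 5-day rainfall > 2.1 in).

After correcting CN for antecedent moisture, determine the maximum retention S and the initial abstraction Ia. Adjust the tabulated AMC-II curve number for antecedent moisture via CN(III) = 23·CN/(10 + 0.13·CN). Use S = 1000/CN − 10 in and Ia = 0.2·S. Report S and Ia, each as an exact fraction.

Wet (AMC III): CN(III) = 23·68/(10 + 0.13·68) = 1564/(471/25) = 39100/471 ≈ 83.015
S = 1000/(39100/471) − 10 = 800/391 in ≈ 2.046 in
Initial abstraction Ia = S/5 = (800/391)/5 = 160/391 ≈ 0.409 in

S = 800/391 in ≈ 2.046 in; Ia = 160/391 in ≈ 0.409 in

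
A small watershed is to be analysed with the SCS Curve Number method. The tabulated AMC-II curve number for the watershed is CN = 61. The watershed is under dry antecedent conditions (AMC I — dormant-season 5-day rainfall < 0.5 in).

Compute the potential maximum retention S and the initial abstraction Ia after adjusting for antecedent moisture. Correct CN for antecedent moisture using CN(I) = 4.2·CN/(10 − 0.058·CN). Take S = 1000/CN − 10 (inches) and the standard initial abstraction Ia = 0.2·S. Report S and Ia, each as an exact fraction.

S = 6500/427 in ≈ 15.222 in; Ia = 1300/427 in ≈ 3.044 in

Adjust CN=61 to AMC I: 4.2·61/(10 − 0.058·61) → (1281/5) ÷ (3231/500) = 42700/1077 ≈ 39.647
Max retention: S = 1000/(42700/1077) − 10 = 6500/427 in (≈ 15.222 in)
Initial abstraction Ia = S/5 = (6500/427)/5 = 1300/427 ≈ 3.044 in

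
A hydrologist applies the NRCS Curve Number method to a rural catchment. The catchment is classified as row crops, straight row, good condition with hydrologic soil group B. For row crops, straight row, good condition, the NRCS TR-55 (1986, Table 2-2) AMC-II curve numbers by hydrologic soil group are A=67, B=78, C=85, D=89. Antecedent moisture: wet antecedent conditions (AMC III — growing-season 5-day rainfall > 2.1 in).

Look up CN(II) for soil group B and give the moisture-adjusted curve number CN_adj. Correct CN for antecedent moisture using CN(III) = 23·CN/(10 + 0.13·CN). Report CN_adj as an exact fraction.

NRCS table: row crops, straight row, good condition, soil group B → CN(II) = 78
Adjust CN=78 to AMC III: 23·78/(10 + 0.13·78) → 1794 ÷ (1007/50) = 89700/1007 ≈ 89.076

CN_adj = 89700/1007 ≈ 89.076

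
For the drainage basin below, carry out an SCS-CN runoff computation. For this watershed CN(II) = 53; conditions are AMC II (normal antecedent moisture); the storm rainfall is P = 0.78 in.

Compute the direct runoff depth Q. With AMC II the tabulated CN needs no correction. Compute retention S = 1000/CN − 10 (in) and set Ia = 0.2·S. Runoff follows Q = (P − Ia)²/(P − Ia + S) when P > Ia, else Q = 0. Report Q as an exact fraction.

Q = 0 in ≈ 0.000 in

CN(II) = 53; AMC II needs no correction.
Retention S: 1000/CN − 10 with CN=53.000 → S = 470/53 ≈ 8.868 in
Ia = 0.2·(470/53) = 94/53 in ≈ 1.774 in
P = 0.780 ≤ Ia = 1.774 in: entire storm abstracted, Q = 0.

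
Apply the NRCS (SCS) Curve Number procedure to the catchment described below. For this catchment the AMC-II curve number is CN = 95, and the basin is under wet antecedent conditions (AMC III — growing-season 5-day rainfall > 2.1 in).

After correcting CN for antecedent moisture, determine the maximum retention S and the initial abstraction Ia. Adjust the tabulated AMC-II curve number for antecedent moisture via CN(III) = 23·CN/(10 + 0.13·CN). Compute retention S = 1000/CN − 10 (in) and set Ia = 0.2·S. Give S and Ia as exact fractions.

Adjust CN=95 to AMC III: 23·95/(10 + 0.13·95) → 2185 ÷ (447/20) = 43700/447 ≈ 97.763
S = 1000/(43700/447) − 10 = 100/437 in ≈ 0.229 in
Ia = 0.2·(100/437) = 20/437 in ≈ 0.046 in

S = 100/437 in ≈ 0.229 in; Ia = 20/437 in ≈ 0.046 in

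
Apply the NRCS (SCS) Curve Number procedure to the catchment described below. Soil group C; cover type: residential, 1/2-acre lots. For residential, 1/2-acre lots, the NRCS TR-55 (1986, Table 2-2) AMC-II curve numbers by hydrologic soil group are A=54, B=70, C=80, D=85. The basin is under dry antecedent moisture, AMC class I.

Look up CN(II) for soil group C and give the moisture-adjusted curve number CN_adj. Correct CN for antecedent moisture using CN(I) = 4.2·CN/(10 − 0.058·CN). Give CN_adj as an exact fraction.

NRCS table: residential, 1/2-acre lots, soil group C → CN(II) = 80
Dry (AMC I): CN(I) = 4.2·80/(10 − 0.058·80) = 336/(134/25) = 4200/67 ≈ 62.687

CN_adj = 4200/67 ≈ 62.687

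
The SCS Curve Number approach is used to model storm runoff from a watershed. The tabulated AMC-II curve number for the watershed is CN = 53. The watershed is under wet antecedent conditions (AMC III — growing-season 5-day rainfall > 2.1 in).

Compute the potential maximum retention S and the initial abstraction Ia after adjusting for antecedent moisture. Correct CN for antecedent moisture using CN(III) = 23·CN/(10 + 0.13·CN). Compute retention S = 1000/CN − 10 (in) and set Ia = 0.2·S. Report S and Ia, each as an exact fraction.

Wet (AMC III): CN(III) = 23·53/(10 + 0.13·53) = 1219/(1689/100) = 121900/1689 ≈ 72.173
S = 1000/(121900/1689) − 10 = 4700/1219 in ≈ 3.856 in
Initial abstraction Ia = S/5 = (4700/1219)/5 = 940/1219 ≈ 0.771 in

S = 4700/1219 in ≈ 3.856 in; Ia = 940/1219 in ≈ 0.771 in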